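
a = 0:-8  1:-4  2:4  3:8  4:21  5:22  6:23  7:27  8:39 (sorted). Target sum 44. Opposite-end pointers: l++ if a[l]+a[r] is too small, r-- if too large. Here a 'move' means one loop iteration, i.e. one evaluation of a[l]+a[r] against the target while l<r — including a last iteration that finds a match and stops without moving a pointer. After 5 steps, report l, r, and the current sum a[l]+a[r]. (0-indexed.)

l=4, r=7, sum=48

[0,8] -8+39=31 <44 → l++
[1,8] -4+39=35 <44 → l++
[2,8] 4+39=43 <44 → l++
[3,8] 8+39=47 >44 → r--
[3,7] 8+27=35 <44 → l++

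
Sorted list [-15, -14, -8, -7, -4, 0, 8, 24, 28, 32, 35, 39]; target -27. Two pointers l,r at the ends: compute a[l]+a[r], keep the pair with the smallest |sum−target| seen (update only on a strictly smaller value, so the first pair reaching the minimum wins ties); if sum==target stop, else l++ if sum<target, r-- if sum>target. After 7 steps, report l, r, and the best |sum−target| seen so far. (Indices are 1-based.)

l=1 r=12: -15+39=24 d=51 *, r--
l=1 r=11: -15+35=20 d=47 *, r--
l=1 r=10: -15+32=17 d=44 *, r--
l=1 r=9: -15+28=13 d=40 *, r--
l=1 r=8: -15+24=9 d=36 *, r--
l=1 r=7: -15+8=-7 d=20 *, r--
l=1 r=6: -15+0=-15 d=12 *, r--

l=1, r=5, best |Δ|=12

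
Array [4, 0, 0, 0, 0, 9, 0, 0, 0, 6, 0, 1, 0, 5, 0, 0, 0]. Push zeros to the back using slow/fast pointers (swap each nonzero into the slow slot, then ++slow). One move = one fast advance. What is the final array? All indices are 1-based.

(s=1,f=1) a[fast]=4≠0 swap→a[1]=4 → slow++,fast++
(s=2,f=2) a[fast]=0 → fast++
(s=2,f=3) a[fast]=0 → fast++
(s=2,f=4) a[fast]=0 → fast++
(s=2,f=5) a[fast]=0 → fast++
(s=2,f=6) a[fast]=9≠0 swap→a[2]=9 → slow++,fast++
(s=3,f=7) a[fast]=0 → fast++
(s=3,f=8) a[fast]=0 → fast++
(s=3,f=9) a[fast]=0 → fast++
(s=3,f=10) a[fast]=6≠0 swap→a[3]=6 → slow++,fast++
(s=4,f=11) a[fast]=0 → fast++
(s=4,f=12) a[fast]=1≠0 swap→a[4]=1 → slow++,fast++
(s=5,f=13) a[fast]=0 → fast++
(s=5,f=14) a[fast]=5≠0 swap→a[5]=5 → slow++,fast++
(s=6,f=15) a[fast]=0 → fast++
(s=6,f=16) a[fast]=0 → fast++
(s=6,f=17) a[fast]=0 → fast++

[4, 9, 6, 1, 5, 0, 0, 0, 0, 0, 0, 0, 0, 0, 0, 0, 0]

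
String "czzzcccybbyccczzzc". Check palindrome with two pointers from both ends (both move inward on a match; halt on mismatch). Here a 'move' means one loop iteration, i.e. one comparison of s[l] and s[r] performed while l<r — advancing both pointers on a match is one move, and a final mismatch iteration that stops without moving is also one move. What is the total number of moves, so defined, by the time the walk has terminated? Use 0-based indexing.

9 moves

l=0 r=17: 'c'=='c', l++,r--
l=1 r=16: 'z'=='z', l++,r--
l=2 r=15: 'z'=='z', l++,r--
l=3 r=14: 'z'=='z', l++,r--
l=4 r=13: 'c'=='c', l++,r--
l=5 r=12: 'c'=='c', l++,r--
l=6 r=11: 'c'=='c', l++,r--
l=7 r=10: 'y'=='y', l++,r--
l=8 r=9: 'b'=='b', l++,r--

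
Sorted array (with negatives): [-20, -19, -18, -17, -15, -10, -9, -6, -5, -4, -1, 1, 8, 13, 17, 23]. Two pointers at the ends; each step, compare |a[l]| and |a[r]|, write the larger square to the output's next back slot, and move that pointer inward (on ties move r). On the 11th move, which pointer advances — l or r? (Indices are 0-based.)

r

[0,15] |-20|<=|23| out[15]=529 → r--
[0,14] |-20|>|17| out[14]=400 → l++
[1,14] |-19|>|17| out[13]=361 → l++
[2,14] |-18|>|17| out[12]=324 → l++
[3,14] |-17|<=|17| out[11]=289 → r--
[3,13] |-17|>|13| out[10]=289 → l++
[4,13] |-15|>|13| out[9]=225 → l++
[5,13] |-10|<=|13| out[8]=169 → r--
[5,12] |-10|>|8| out[7]=100 → l++
[6,12] |-9|>|8| out[6]=81 → l++
[7,12] |-6|<=|8| out[5]=64 → r--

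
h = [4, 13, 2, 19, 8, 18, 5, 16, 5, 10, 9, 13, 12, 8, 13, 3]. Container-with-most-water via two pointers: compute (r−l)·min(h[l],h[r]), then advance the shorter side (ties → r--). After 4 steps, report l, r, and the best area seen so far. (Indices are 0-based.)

[0,15] min(4,3)*15=45 best=45 * → r--
[0,14] min(4,13)*14=56 best=56 * → l++
[1,14] min(13,13)*13=169 best=169 * → r--
[1,13] min(13,8)*12=96 best=169 → r--

l=1, r=12, best area=169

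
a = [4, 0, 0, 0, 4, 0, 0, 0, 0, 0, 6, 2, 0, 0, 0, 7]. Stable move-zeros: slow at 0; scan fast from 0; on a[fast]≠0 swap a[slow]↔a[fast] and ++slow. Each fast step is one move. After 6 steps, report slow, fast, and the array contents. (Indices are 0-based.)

(s=0,f=0) a[fast]=4≠0 swap→a[0]=4 → slow++,fast++
(s=1,f=1) a[fast]=0 → fast++
(s=1,f=2) a[fast]=0 → fast++
(s=1,f=3) a[fast]=0 → fast++
(s=1,f=4) a[fast]=4≠0 swap→a[1]=4 → slow++,fast++
(s=2,f=5) a[fast]=0 → fast++

slow=2, fast=6, a=[4, 4, 0, 0, 0, 0, 0, 0, 0, 0, 6, 2, 0, 0, 0, 7]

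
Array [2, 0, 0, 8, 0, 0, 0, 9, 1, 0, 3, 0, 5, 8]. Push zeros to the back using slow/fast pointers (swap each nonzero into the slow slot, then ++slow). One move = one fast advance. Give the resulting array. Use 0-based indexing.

[2, 8, 9, 1, 3, 5, 8, 0, 0, 0, 0, 0, 0, 0]

(s=0,f=0) a[fast]=2≠0 swap→a[0]=2 → slow++,fast++
(s=1,f=1) a[fast]=0 → fast++
(s=1,f=2) a[fast]=0 → fast++
(s=1,f=3) a[fast]=8≠0 swap→a[1]=8 → slow++,fast++
(s=2,f=4) a[fast]=0 → fast++
(s=2,f=5) a[fast]=0 → fast++
(s=2,f=6) a[fast]=0 → fast++
(s=2,f=7) a[fast]=9≠0 swap→a[2]=9 → slow++,fast++
(s=3,f=8) a[fast]=1≠0 swap→a[3]=1 → slow++,fast++
(s=4,f=9) a[fast]=0 → fast++
(s=4,f=10) a[fast]=3≠0 swap→a[4]=3 → slow++,fast++
(s=5,f=11) a[fast]=0 → fast++
(s=5,f=12) a[fast]=5≠0 swap→a[5]=5 → slow++,fast++
(s=6,f=13) a[fast]=8≠0 swap→a[6]=8 → slow++,fast++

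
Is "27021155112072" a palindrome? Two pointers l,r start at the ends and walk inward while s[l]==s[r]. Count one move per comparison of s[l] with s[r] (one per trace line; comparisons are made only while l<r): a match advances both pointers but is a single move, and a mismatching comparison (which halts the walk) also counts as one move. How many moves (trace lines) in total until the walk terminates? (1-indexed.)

[1,14] '2'=='2' → l++,r--
[2,13] '7'=='7' → l++,r--
[3,12] '0'=='0' → l++,r--
[4,11] '2'=='2' → l++,r--
[5,10] '1'=='1' → l++,r--
[6,9] '1'=='1' → l++,r--
[7,8] '5'=='5' → l++,r--

7 moves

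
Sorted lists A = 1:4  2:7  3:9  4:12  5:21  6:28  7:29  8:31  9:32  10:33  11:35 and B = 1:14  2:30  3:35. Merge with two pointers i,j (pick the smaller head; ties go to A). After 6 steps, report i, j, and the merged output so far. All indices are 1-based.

i=6, j=2, merged so far=[4, 7, 9, 12, 14, 21]

[i=1,j=1] A[i]=4<=B[j]=14 take 4 → i++
[i=2,j=1] A[i]=7<=B[j]=14 take 7 → i++
[i=3,j=1] A[i]=9<=B[j]=14 take 9 → i++
[i=4,j=1] A[i]=12<=B[j]=14 take 12 → i++
[i=5,j=1] A[i]=21>B[j]=14 take 14 → j++
[i=5,j=2] A[i]=21<=B[j]=30 take 21 → i++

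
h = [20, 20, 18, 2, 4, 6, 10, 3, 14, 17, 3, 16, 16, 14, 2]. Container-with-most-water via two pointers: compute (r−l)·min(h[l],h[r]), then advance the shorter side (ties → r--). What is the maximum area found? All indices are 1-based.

l=1 r=15: min(20,2)*14=28 best=28 *, r--
l=1 r=14: min(20,14)*13=182 best=182 *, r--
l=1 r=13: min(20,16)*12=192 best=192 *, r--
l=1 r=12: min(20,16)*11=176 best=192, r--
l=1 r=11: min(20,3)*10=30 best=192, r--
l=1 r=10: min(20,17)*9=153 best=192, r--
l=1 r=9: min(20,14)*8=112 best=192, r--
l=1 r=8: min(20,3)*7=21 best=192, r--
l=1 r=7: min(20,10)*6=60 best=192, r--
l=1 r=6: min(20,6)*5=30 best=192, r--
l=1 r=5: min(20,4)*4=16 best=192, r--
l=1 r=4: min(20,2)*3=6 best=192, r--
l=1 r=3: min(20,18)*2=36 best=192, r--
l=1 r=2: min(20,20)*1=20 best=192, r--

max area = 192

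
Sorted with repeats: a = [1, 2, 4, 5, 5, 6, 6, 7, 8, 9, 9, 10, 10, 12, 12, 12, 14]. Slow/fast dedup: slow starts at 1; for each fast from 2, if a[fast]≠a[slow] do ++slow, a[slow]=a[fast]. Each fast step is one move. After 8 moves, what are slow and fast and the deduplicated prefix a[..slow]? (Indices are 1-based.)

slow=7, fast=10, prefix=[1, 2, 4, 5, 6, 7, 8]

(s=1,f=2) a[fast]=2≠a[slow]=1 write a[2]=2 → slow++,fast++
(s=2,f=3) a[fast]=4≠a[slow]=2 write a[3]=4 → slow++,fast++
(s=3,f=4) a[fast]=5≠a[slow]=4 write a[4]=5 → slow++,fast++
(s=4,f=5) a[fast]=5=a[slow] dup → fast++
(s=4,f=6) a[fast]=6≠a[slow]=5 write a[5]=6 → slow++,fast++
(s=5,f=7) a[fast]=6=a[slow] dup → fast++
(s=5,f=8) a[fast]=7≠a[slow]=6 write a[6]=7 → slow++,fast++
(s=6,f=9) a[fast]=8≠a[slow]=7 write a[7]=8 → slow++,fast++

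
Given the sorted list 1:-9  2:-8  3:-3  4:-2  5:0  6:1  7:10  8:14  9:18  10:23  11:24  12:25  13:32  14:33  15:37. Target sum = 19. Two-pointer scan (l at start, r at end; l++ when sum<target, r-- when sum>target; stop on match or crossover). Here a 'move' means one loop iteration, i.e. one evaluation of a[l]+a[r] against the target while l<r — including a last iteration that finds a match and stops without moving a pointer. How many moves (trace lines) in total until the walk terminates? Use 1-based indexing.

l=1 r=15: -9+37=28 >19, r--
l=1 r=14: -9+33=24 >19, r--
l=1 r=13: -9+32=23 >19, r--
l=1 r=12: -9+25=16 <19, l++
l=2 r=12: -8+25=17 <19, l++
l=3 r=12: -3+25=22 >19, r--
l=3 r=11: -3+24=21 >19, r--
l=3 r=10: -3+23=20 >19, r--
l=3 r=9: -3+18=15 <19, l++
l=4 r=9: -2+18=16 <19, l++
l=5 r=9: 0+18=18 <19, l++
l=6 r=9: 1+18=19, found

12 moves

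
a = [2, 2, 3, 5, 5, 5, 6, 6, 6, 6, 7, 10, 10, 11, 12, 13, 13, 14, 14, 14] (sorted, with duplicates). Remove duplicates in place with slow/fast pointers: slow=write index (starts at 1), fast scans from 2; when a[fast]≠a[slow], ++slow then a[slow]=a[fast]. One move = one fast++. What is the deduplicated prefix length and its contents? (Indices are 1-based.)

(s=1,f=2) a[fast]=2=a[slow] dup → fast++
(s=1,f=3) a[fast]=3≠a[slow]=2 write a[2]=3 → slow++,fast++
(s=2,f=4) a[fast]=5≠a[slow]=3 write a[3]=5 → slow++,fast++
(s=3,f=5) a[fast]=5=a[slow] dup → fast++
(s=3,f=6) a[fast]=5=a[slow] dup → fast++
(s=3,f=7) a[fast]=6≠a[slow]=5 write a[4]=6 → slow++,fast++
(s=4,f=8) a[fast]=6=a[slow] dup → fast++
(s=4,f=9) a[fast]=6=a[slow] dup → fast++
(s=4,f=10) a[fast]=6=a[slow] dup → fast++
(s=4,f=11) a[fast]=7≠a[slow]=6 write a[5]=7 → slow++,fast++
(s=5,f=12) a[fast]=10≠a[slow]=7 write a[6]=10 → slow++,fast++
(s=6,f=13) a[fast]=10=a[slow] dup → fast++
(s=6,f=14) a[fast]=11≠a[slow]=10 write a[7]=11 → slow++,fast++
(s=7,f=15) a[fast]=12≠a[slow]=11 write a[8]=12 → slow++,fast++
(s=8,f=16) a[fast]=13≠a[slow]=12 write a[9]=13 → slow++,fast++
(s=9,f=17) a[fast]=13=a[slow] dup → fast++
(s=9,f=18) a[fast]=14≠a[slow]=13 write a[10]=14 → slow++,fast++
(s=10,f=19) a[fast]=14=a[slow] dup → fast++
(s=10,f=20) a[fast]=14=a[slow] dup → fast++

length 10; prefix = [2, 3, 5, 6, 7, 10, 11, 12, 13, 14]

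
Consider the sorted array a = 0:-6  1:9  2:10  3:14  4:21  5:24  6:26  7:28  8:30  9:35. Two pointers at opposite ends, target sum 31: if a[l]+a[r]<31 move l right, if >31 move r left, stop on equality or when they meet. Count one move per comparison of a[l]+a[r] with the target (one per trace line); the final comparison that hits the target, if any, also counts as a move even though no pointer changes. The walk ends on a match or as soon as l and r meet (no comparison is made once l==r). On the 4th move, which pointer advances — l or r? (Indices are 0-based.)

r

[0,9] -6+35=29 <31 → l++
[1,9] 9+35=44 >31 → r--
[1,8] 9+30=39 >31 → r--
[1,7] 9+28=37 >31 → r--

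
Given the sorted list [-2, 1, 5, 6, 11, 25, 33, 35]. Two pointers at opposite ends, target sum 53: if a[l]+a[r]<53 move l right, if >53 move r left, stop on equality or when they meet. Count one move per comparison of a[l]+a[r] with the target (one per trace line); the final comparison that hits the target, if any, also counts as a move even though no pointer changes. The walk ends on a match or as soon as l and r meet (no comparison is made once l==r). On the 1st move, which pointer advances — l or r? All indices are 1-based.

[1,8] -2+35=33 <53 → l++

l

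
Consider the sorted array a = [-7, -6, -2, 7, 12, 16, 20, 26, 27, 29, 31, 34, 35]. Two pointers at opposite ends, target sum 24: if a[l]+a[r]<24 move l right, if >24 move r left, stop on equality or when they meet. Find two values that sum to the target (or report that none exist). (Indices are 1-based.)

(-7, 31)

[1,13] -7+35=28 >24 → r--
[1,12] -7+34=27 >24 → r--
[1,11] -7+31=24 → found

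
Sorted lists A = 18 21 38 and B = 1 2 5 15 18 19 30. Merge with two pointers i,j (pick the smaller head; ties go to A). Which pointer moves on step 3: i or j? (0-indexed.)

[i=0,j=0] A[i]=18>B[j]=1 take 1 → j++
[i=0,j=1] A[i]=18>B[j]=2 take 2 → j++
[i=0,j=2] A[i]=18>B[j]=5 take 5 → j++

j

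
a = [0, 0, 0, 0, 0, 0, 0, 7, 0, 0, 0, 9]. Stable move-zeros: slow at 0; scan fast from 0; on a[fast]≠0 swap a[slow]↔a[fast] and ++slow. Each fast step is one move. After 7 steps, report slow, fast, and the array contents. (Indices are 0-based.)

slow=0, fast=7, a=[0, 0, 0, 0, 0, 0, 0, 7, 0, 0, 0, 9]

slow=0 fast=0: a[fast]=0, fast++
slow=0 fast=1: a[fast]=0, fast++
slow=0 fast=2: a[fast]=0, fast++
slow=0 fast=3: a[fast]=0, fast++
slow=0 fast=4: a[fast]=0, fast++
slow=0 fast=5: a[fast]=0, fast++
slow=0 fast=6: a[fast]=0, fast++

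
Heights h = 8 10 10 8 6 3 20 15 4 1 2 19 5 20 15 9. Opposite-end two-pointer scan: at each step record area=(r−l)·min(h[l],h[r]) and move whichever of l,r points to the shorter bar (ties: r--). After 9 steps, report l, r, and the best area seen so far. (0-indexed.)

l=6, r=12, best area=140

[0,15] min(8,9)*15=120 best=120 * → l++
[1,15] min(10,9)*14=126 best=126 * → r--
[1,14] min(10,15)*13=130 best=130 * → l++
[2,14] min(10,15)*12=120 best=130 → l++
[3,14] min(8,15)*11=88 best=130 → l++
[4,14] min(6,15)*10=60 best=130 → l++
[5,14] min(3,15)*9=27 best=130 → l++
[6,14] min(20,15)*8=120 best=130 → r--
[6,13] min(20,20)*7=140 best=140 * → r--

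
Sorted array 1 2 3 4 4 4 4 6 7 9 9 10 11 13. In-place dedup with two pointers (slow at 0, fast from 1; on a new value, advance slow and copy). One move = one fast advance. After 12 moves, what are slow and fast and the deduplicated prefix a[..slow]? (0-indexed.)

slow=8, fast=13, prefix=[1, 2, 3, 4, 6, 7, 9, 10, 11]

(s=0,f=1) a[fast]=2≠a[slow]=1 write a[1]=2 → slow++,fast++
(s=1,f=2) a[fast]=3≠a[slow]=2 write a[2]=3 → slow++,fast++
(s=2,f=3) a[fast]=4≠a[slow]=3 write a[3]=4 → slow++,fast++
(s=3,f=4) a[fast]=4=a[slow] dup → fast++
(s=3,f=5) a[fast]=4=a[slow] dup → fast++
(s=3,f=6) a[fast]=4=a[slow] dup → fast++
(s=3,f=7) a[fast]=6≠a[slow]=4 write a[4]=6 → slow++,fast++
(s=4,f=8) a[fast]=7≠a[slow]=6 write a[5]=7 → slow++,fast++
(s=5,f=9) a[fast]=9≠a[slow]=7 write a[6]=9 → slow++,fast++
(s=6,f=10) a[fast]=9=a[slow] dup → fast++
(s=6,f=11) a[fast]=10≠a[slow]=9 write a[7]=10 → slow++,fast++
(s=7,f=12) a[fast]=11≠a[slow]=10 write a[8]=11 → slow++,fast++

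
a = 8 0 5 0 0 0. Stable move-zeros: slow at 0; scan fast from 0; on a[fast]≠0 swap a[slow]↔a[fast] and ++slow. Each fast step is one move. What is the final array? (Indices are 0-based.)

(s=0,f=0) a[fast]=8≠0 swap→a[0]=8 → slow++,fast++
(s=1,f=1) a[fast]=0 → fast++
(s=1,f=2) a[fast]=5≠0 swap→a[1]=5 → slow++,fast++
(s=2,f=3) a[fast]=0 → fast++
(s=2,f=4) a[fast]=0 → fast++
(s=2,f=5) a[fast]=0 → fast++

[8, 5, 0, 0, 0, 0]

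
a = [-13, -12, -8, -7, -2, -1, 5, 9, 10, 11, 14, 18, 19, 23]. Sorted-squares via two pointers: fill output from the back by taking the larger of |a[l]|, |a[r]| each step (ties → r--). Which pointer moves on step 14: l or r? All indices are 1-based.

r

[1,14] |-13|<=|23| out[14]=529 → r--
[1,13] |-13|<=|19| out[13]=361 → r--
[1,12] |-13|<=|18| out[12]=324 → r--
[1,11] |-13|<=|14| out[11]=196 → r--
[1,10] |-13|>|11| out[10]=169 → l++
[2,10] |-12|>|11| out[9]=144 → l++
[3,10] |-8|<=|11| out[8]=121 → r--
[3,9] |-8|<=|10| out[7]=100 → r--
[3,8] |-8|<=|9| out[6]=81 → r--
[3,7] |-8|>|5| out[5]=64 → l++
[4,7] |-7|>|5| out[4]=49 → l++
[5,7] |-2|<=|5| out[3]=25 → r--
[5,6] |-2|>|-1| out[2]=4 → l++
[6,6] |-1|<=|-1| out[1]=1 → r--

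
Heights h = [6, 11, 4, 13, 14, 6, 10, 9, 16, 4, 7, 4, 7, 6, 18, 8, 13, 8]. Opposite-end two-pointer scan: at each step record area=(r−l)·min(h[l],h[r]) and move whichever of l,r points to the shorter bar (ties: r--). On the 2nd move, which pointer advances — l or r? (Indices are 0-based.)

l=0 r=17: min(6,8)*17=102 best=102 *, l++
l=1 r=17: min(11,8)*16=128 best=128 *, r--

r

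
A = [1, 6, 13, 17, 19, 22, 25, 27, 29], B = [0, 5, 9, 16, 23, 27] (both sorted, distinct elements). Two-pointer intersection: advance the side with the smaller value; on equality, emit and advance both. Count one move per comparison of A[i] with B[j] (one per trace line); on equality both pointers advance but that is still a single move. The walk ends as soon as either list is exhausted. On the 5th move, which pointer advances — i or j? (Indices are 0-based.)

[i=0,j=0] 1>0 → j++
[i=0,j=1] 1<5 → i++
[i=1,j=1] 6>5 → j++
[i=1,j=2] 6<9 → i++
[i=2,j=2] 13>9 → j++

j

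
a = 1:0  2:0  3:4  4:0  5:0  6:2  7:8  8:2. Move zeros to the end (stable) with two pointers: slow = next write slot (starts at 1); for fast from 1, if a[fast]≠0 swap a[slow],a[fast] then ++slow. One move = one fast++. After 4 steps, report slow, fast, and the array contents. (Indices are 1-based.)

slow=2, fast=5, a=[4, 0, 0, 0, 0, 2, 8, 2]

slow=1 fast=1: a[fast]=0, fast++
slow=1 fast=2: a[fast]=0, fast++
slow=1 fast=3: a[fast]=4≠0 swap→a[1]=4, slow++,fast++
slow=2 fast=4: a[fast]=0, fast++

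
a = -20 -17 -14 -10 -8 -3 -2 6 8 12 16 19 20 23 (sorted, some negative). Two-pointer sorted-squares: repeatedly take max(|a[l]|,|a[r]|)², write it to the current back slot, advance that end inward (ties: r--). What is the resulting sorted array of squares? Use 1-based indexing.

l=1 r=14: |-20|<=|23| out[14]=529, r--
l=1 r=13: |-20|<=|20| out[13]=400, r--
l=1 r=12: |-20|>|19| out[12]=400, l++
l=2 r=12: |-17|<=|19| out[11]=361, r--
l=2 r=11: |-17|>|16| out[10]=289, l++
l=3 r=11: |-14|<=|16| out[9]=256, r--
l=3 r=10: |-14|>|12| out[8]=196, l++
l=4 r=10: |-10|<=|12| out[7]=144, r--
l=4 r=9: |-10|>|8| out[6]=100, l++
l=5 r=9: |-8|<=|8| out[5]=64, r--
l=5 r=8: |-8|>|6| out[4]=64, l++
l=6 r=8: |-3|<=|6| out[3]=36, r--
l=6 r=7: |-3|>|-2| out[2]=9, l++
l=7 r=7: |-2|<=|-2| out[1]=4, r--

[4, 9, 36, 64, 64, 100, 144, 196, 256, 289, 361, 400, 400, 529]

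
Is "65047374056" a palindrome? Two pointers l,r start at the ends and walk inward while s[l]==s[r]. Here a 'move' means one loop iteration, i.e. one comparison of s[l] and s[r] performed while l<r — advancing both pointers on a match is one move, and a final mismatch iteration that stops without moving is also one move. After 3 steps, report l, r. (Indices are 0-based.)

l=0 r=10: '6'=='6', l++,r--
l=1 r=9: '5'=='5', l++,r--
l=2 r=8: '0'=='0', l++,r--

l=3, r=7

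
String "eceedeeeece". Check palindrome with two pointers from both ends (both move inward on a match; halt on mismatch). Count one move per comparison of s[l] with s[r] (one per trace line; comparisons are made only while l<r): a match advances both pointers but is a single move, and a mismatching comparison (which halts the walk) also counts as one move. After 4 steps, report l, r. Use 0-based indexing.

l=0 r=10: 'e'=='e', l++,r--
l=1 r=9: 'c'=='c', l++,r--
l=2 r=8: 'e'=='e', l++,r--
l=3 r=7: 'e'=='e', l++,r--

l=4, r=6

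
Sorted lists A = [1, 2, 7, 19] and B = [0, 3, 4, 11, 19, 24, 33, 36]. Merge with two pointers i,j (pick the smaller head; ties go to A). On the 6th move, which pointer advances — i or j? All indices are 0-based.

i

[i=0,j=0] A[i]=1>B[j]=0 take 0 → j++
[i=0,j=1] A[i]=1<=B[j]=3 take 1 → i++
[i=1,j=1] A[i]=2<=B[j]=3 take 2 → i++
[i=2,j=1] A[i]=7>B[j]=3 take 3 → j++
[i=2,j=2] A[i]=7>B[j]=4 take 4 → j++
[i=2,j=3] A[i]=7<=B[j]=11 take 7 → i++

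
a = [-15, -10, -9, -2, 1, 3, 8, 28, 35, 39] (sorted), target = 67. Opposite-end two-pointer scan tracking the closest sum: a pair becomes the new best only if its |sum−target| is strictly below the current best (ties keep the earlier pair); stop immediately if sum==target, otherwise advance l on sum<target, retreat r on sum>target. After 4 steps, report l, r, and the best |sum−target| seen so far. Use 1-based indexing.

l=1 r=10: -15+39=24 d=43 *, l++
l=2 r=10: -10+39=29 d=38 *, l++
l=3 r=10: -9+39=30 d=37 *, l++
l=4 r=10: -2+39=37 d=30 *, l++

l=5, r=10, best |Δ|=30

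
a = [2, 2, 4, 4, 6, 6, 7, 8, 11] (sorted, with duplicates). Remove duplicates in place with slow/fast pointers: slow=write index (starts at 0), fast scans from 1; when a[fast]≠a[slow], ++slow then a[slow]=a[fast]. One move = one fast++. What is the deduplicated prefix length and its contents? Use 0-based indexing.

length 6; prefix = [2, 4, 6, 7, 8, 11]

(s=0,f=1) a[fast]=2=a[slow] dup → fast++
(s=0,f=2) a[fast]=4≠a[slow]=2 write a[1]=4 → slow++,fast++
(s=1,f=3) a[fast]=4=a[slow] dup → fast++
(s=1,f=4) a[fast]=6≠a[slow]=4 write a[2]=6 → slow++,fast++
(s=2,f=5) a[fast]=6=a[slow] dup → fast++
(s=2,f=6) a[fast]=7≠a[slow]=6 write a[3]=7 → slow++,fast++
(s=3,f=7) a[fast]=8≠a[slow]=7 write a[4]=8 → slow++,fast++
(s=4,f=8) a[fast]=11≠a[slow]=8 write a[5]=11 → slow++,fast++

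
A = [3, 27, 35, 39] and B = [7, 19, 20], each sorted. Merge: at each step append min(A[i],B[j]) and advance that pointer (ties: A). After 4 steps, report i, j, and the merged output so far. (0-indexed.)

i=0 j=0: A[i]=3<=B[j]=7 take 3, i++
i=1 j=0: A[i]=27>B[j]=7 take 7, j++
i=1 j=1: A[i]=27>B[j]=19 take 19, j++
i=1 j=2: A[i]=27>B[j]=20 take 20, j++

i=1, j=3, merged so far=[3, 7, 19, 20]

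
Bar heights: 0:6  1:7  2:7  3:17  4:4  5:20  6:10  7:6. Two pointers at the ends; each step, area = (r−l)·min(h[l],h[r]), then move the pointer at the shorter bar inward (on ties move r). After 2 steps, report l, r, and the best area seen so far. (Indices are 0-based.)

l=1, r=6, best area=42

[0,7] min(6,6)*7=42 best=42 * → r--
[0,6] min(6,10)*6=36 best=42 → l++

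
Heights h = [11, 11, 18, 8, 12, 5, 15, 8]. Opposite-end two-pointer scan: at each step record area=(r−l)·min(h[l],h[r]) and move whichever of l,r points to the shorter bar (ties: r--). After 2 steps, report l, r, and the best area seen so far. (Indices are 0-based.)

l=1, r=6, best area=66

l=0 r=7: min(11,8)*7=56 best=56 *, r--
l=0 r=6: min(11,15)*6=66 best=66 *, l++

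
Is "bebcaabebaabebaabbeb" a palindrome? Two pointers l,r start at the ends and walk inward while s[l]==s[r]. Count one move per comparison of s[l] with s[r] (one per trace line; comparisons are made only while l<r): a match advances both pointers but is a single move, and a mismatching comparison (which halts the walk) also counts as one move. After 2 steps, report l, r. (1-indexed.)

l=3, r=18

l=1 r=20: 'b'=='b', l++,r--
l=2 r=19: 'e'=='e', l++,r--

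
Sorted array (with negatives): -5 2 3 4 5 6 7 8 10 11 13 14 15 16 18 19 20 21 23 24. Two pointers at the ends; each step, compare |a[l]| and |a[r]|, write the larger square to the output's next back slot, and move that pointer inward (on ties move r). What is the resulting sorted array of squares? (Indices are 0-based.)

[0,19] |-5|<=|24| out[19]=576 → r--
[0,18] |-5|<=|23| out[18]=529 → r--
[0,17] |-5|<=|21| out[17]=441 → r--
[0,16] |-5|<=|20| out[16]=400 → r--
[0,15] |-5|<=|19| out[15]=361 → r--
[0,14] |-5|<=|18| out[14]=324 → r--
[0,13] |-5|<=|16| out[13]=256 → r--
[0,12] |-5|<=|15| out[12]=225 → r--
[0,11] |-5|<=|14| out[11]=196 → r--
[0,10] |-5|<=|13| out[10]=169 → r--
[0,9] |-5|<=|11| out[9]=121 → r--
[0,8] |-5|<=|10| out[8]=100 → r--
[0,7] |-5|<=|8| out[7]=64 → r--
[0,6] |-5|<=|7| out[6]=49 → r--
[0,5] |-5|<=|6| out[5]=36 → r--
[0,4] |-5|<=|5| out[4]=25 → r--
[0,3] |-5|>|4| out[3]=25 → l++
[1,3] |2|<=|4| out[2]=16 → r--
[1,2] |2|<=|3| out[1]=9 → r--
[1,1] |2|<=|2| out[0]=4 → r--

[4, 9, 16, 25, 25, 36, 49, 64, 100, 121, 169, 196, 225, 256, 324, 361, 400, 441, 529, 576]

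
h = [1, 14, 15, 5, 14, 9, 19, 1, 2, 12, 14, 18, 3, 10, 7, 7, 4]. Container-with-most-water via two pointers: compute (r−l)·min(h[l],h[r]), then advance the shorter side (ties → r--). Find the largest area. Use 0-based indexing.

max area = 140

[0,16] min(1,4)*16=16 best=16 * → l++
[1,16] min(14,4)*15=60 best=60 * → r--
[1,15] min(14,7)*14=98 best=98 * → r--
[1,14] min(14,7)*13=91 best=98 → r--
[1,13] min(14,10)*12=120 best=120 * → r--
[1,12] min(14,3)*11=33 best=120 → r--
[1,11] min(14,18)*10=140 best=140 * → l++
[2,11] min(15,18)*9=135 best=140 → l++
[3,11] min(5,18)*8=40 best=140 → l++
[4,11] min(14,18)*7=98 best=140 → l++
[5,11] min(9,18)*6=54 best=140 → l++
[6,11] min(19,18)*5=90 best=140 → r--
[6,10] min(19,14)*4=56 best=140 → r--
[6,9] min(19,12)*3=36 best=140 → r--
[6,8] min(19,2)*2=4 best=140 → r--
[6,7] min(19,1)*1=1 best=140 → r--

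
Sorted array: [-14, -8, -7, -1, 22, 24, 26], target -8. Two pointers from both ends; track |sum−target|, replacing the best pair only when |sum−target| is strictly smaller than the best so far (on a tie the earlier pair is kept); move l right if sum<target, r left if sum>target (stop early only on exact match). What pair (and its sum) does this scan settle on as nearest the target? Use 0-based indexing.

pair (-7, -1) with sum -8 (|Δ|=0)

[0,6] -14+26=12 d=20 * → r--
[0,5] -14+24=10 d=18 * → r--
[0,4] -14+22=8 d=16 * → r--
[0,3] -14+-1=-15 d=7 * → l++
[1,3] -8+-1=-9 d=1 * → l++
[2,3] -7+-1=-8 d=0 * → stop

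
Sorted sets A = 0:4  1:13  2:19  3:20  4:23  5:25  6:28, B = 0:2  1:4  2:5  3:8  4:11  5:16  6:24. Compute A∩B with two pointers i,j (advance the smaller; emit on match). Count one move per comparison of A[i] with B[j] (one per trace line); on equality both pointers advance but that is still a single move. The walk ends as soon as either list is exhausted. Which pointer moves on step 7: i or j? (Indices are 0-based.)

j

[i=0,j=0] 4>2 → j++
[i=0,j=1] 4==4 emit → i++,j++
[i=1,j=2] 13>5 → j++
[i=1,j=3] 13>8 → j++
[i=1,j=4] 13>11 → j++
[i=1,j=5] 13<16 → i++
[i=2,j=5] 19>16 → j++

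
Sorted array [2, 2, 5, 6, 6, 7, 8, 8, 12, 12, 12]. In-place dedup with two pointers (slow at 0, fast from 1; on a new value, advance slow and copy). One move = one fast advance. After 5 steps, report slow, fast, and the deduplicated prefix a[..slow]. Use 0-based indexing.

slow=0 fast=1: a[fast]=2=a[slow] dup, fast++
slow=0 fast=2: a[fast]=5≠a[slow]=2 write a[1]=5, slow++,fast++
slow=1 fast=3: a[fast]=6≠a[slow]=5 write a[2]=6, slow++,fast++
slow=2 fast=4: a[fast]=6=a[slow] dup, fast++
slow=2 fast=5: a[fast]=7≠a[slow]=6 write a[3]=7, slow++,fast++

slow=3, fast=6, prefix=[2, 5, 6, 7]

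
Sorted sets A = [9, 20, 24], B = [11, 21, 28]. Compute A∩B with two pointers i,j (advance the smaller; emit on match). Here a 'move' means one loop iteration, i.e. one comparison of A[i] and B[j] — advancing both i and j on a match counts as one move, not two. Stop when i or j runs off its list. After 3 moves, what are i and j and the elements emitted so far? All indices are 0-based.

i=0 j=0: 9<11, i++
i=1 j=0: 20>11, j++
i=1 j=1: 20<21, i++

i=2, j=1, emitted=[]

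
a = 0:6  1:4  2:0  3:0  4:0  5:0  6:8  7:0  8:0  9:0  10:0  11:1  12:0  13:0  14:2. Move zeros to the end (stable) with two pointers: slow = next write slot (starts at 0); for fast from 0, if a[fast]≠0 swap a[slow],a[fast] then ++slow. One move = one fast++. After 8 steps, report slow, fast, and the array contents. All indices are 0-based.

slow=0 fast=0: a[fast]=6≠0 swap→a[0]=6, slow++,fast++
slow=1 fast=1: a[fast]=4≠0 swap→a[1]=4, slow++,fast++
slow=2 fast=2: a[fast]=0, fast++
slow=2 fast=3: a[fast]=0, fast++
slow=2 fast=4: a[fast]=0, fast++
slow=2 fast=5: a[fast]=0, fast++
slow=2 fast=6: a[fast]=8≠0 swap→a[2]=8, slow++,fast++
slow=3 fast=7: a[fast]=0, fast++

slow=3, fast=8, a=[6, 4, 8, 0, 0, 0, 0, 0, 0, 0, 0, 1, 0, 0, 2]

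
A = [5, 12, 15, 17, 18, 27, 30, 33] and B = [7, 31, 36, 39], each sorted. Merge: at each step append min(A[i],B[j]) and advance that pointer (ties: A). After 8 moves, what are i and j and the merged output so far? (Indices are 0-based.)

i=0 j=0: A[i]=5<=B[j]=7 take 5, i++
i=1 j=0: A[i]=12>B[j]=7 take 7, j++
i=1 j=1: A[i]=12<=B[j]=31 take 12, i++
i=2 j=1: A[i]=15<=B[j]=31 take 15, i++
i=3 j=1: A[i]=17<=B[j]=31 take 17, i++
i=4 j=1: A[i]=18<=B[j]=31 take 18, i++
i=5 j=1: A[i]=27<=B[j]=31 take 27, i++
i=6 j=1: A[i]=30<=B[j]=31 take 30, i++

i=7, j=1, merged so far=[5, 7, 12, 15, 17, 18, 27, 30]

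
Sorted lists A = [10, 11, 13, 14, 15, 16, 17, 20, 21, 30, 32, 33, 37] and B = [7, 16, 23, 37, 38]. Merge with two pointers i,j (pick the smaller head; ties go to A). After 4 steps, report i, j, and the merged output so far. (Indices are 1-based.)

[i=1,j=1] A[i]=10>B[j]=7 take 7 → j++
[i=1,j=2] A[i]=10<=B[j]=16 take 10 → i++
[i=2,j=2] A[i]=11<=B[j]=16 take 11 → i++
[i=3,j=2] A[i]=13<=B[j]=16 take 13 → i++

i=4, j=2, merged so far=[7, 10, 11, 13]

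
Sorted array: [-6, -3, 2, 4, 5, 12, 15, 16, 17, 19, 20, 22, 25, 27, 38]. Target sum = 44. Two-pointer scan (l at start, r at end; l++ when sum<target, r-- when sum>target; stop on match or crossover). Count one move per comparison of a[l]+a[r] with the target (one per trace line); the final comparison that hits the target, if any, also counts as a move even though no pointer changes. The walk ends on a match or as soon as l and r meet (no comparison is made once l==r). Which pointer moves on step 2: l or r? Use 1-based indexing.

[1,15] -6+38=32 <44 → l++
[2,15] -3+38=35 <44 → l++

l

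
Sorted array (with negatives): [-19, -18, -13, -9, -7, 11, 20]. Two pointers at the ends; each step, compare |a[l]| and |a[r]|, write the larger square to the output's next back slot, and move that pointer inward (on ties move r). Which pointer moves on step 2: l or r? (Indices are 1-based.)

l

l=1 r=7: |-19|<=|20| out[7]=400, r--
l=1 r=6: |-19|>|11| out[6]=361, l++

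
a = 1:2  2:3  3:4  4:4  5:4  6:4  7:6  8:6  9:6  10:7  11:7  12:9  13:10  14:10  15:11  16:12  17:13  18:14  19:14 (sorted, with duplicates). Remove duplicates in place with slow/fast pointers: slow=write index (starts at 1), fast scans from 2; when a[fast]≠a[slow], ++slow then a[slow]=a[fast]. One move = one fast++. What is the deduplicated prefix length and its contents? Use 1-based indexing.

length 11; prefix = [2, 3, 4, 6, 7, 9, 10, 11, 12, 13, 14]

(s=1,f=2) a[fast]=3≠a[slow]=2 write a[2]=3 → slow++,fast++
(s=2,f=3) a[fast]=4≠a[slow]=3 write a[3]=4 → slow++,fast++
(s=3,f=4) a[fast]=4=a[slow] dup → fast++
(s=3,f=5) a[fast]=4=a[slow] dup → fast++
(s=3,f=6) a[fast]=4=a[slow] dup → fast++
(s=3,f=7) a[fast]=6≠a[slow]=4 write a[4]=6 → slow++,fast++
(s=4,f=8) a[fast]=6=a[slow] dup → fast++
(s=4,f=9) a[fast]=6=a[slow] dup → fast++
(s=4,f=10) a[fast]=7≠a[slow]=6 write a[5]=7 → slow++,fast++
(s=5,f=11) a[fast]=7=a[slow] dup → fast++
(s=5,f=12) a[fast]=9≠a[slow]=7 write a[6]=9 → slow++,fast++
(s=6,f=13) a[fast]=10≠a[slow]=9 write a[7]=10 → slow++,fast++
(s=7,f=14) a[fast]=10=a[slow] dup → fast++
(s=7,f=15) a[fast]=11≠a[slow]=10 write a[8]=11 → slow++,fast++
(s=8,f=16) a[fast]=12≠a[slow]=11 write a[9]=12 → slow++,fast++
(s=9,f=17) a[fast]=13≠a[slow]=12 write a[10]=13 → slow++,fast++
(s=10,f=18) a[fast]=14≠a[slow]=13 write a[11]=14 → slow++,fast++
(s=11,f=19) a[fast]=14=a[slow] dup → fast++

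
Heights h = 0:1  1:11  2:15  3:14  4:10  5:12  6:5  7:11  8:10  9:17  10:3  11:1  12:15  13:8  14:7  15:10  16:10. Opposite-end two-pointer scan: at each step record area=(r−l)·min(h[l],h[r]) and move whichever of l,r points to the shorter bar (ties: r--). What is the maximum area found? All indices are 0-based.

[0,16] min(1,10)*16=16 best=16 * → l++
[1,16] min(11,10)*15=150 best=150 * → r--
[1,15] min(11,10)*14=140 best=150 → r--
[1,14] min(11,7)*13=91 best=150 → r--
[1,13] min(11,8)*12=96 best=150 → r--
[1,12] min(11,15)*11=121 best=150 → l++
[2,12] min(15,15)*10=150 best=150 → r--
[2,11] min(15,1)*9=9 best=150 → r--
[2,10] min(15,3)*8=24 best=150 → r--
[2,9] min(15,17)*7=105 best=150 → l++
[3,9] min(14,17)*6=84 best=150 → l++
[4,9] min(10,17)*5=50 best=150 → l++
[5,9] min(12,17)*4=48 best=150 → l++
[6,9] min(5,17)*3=15 best=150 → l++
[7,9] min(11,17)*2=22 best=150 → l++
[8,9] min(10,17)*1=10 best=150 → l++

max area = 150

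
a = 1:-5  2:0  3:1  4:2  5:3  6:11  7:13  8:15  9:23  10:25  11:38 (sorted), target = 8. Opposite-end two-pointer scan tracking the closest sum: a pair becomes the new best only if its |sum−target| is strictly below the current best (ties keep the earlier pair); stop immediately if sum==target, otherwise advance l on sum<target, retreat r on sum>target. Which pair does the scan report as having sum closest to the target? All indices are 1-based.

pair (-5, 13) with sum 8 (|Δ|=0)

[1,11] -5+38=33 d=25 * → r--
[1,10] -5+25=20 d=12 * → r--
[1,9] -5+23=18 d=10 * → r--
[1,8] -5+15=10 d=2 * → r--
[1,7] -5+13=8 d=0 * → stop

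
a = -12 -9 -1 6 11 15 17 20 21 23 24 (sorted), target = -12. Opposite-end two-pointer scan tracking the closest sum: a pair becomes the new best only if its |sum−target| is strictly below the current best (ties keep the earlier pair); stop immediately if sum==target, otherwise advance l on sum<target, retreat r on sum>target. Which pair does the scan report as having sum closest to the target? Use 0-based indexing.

l=0 r=10: -12+24=12 d=24 *, r--
l=0 r=9: -12+23=11 d=23 *, r--
l=0 r=8: -12+21=9 d=21 *, r--
l=0 r=7: -12+20=8 d=20 *, r--
l=0 r=6: -12+17=5 d=17 *, r--
l=0 r=5: -12+15=3 d=15 *, r--
l=0 r=4: -12+11=-1 d=11 *, r--
l=0 r=3: -12+6=-6 d=6 *, r--
l=0 r=2: -12+-1=-13 d=1 *, l++
l=1 r=2: -9+-1=-10 d=2, r--

pair (-12, -1) with sum -13 (|Δ|=1)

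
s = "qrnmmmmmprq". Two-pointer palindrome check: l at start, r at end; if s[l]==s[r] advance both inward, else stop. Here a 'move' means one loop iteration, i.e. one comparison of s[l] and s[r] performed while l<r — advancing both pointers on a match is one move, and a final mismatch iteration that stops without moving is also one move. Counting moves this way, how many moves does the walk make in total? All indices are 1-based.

l=1 r=11: 'q'=='q', l++,r--
l=2 r=10: 'r'=='r', l++,r--
l=3 r=9: 'n'!='p', stop

3 moves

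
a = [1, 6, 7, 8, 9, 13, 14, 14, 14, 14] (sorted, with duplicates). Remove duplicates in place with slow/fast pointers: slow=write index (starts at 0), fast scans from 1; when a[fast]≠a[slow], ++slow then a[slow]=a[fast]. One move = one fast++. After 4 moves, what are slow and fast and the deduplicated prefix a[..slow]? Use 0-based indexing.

slow=4, fast=5, prefix=[1, 6, 7, 8, 9]

(s=0,f=1) a[fast]=6≠a[slow]=1 write a[1]=6 → slow++,fast++
(s=1,f=2) a[fast]=7≠a[slow]=6 write a[2]=7 → slow++,fast++
(s=2,f=3) a[fast]=8≠a[slow]=7 write a[3]=8 → slow++,fast++
(s=3,f=4) a[fast]=9≠a[slow]=8 write a[4]=9 → slow++,fast++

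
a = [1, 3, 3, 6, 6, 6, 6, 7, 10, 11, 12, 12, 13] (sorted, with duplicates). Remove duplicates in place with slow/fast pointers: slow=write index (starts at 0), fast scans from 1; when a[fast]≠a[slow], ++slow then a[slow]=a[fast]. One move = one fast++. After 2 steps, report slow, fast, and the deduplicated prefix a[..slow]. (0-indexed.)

(s=0,f=1) a[fast]=3≠a[slow]=1 write a[1]=3 → slow++,fast++
(s=1,f=2) a[fast]=3=a[slow] dup → fast++

slow=1, fast=3, prefix=[1, 3]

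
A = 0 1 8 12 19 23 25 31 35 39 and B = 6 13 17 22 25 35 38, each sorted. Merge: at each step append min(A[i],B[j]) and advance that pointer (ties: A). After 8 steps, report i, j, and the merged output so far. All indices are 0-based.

i=0 j=0: A[i]=0<=B[j]=6 take 0, i++
i=1 j=0: A[i]=1<=B[j]=6 take 1, i++
i=2 j=0: A[i]=8>B[j]=6 take 6, j++
i=2 j=1: A[i]=8<=B[j]=13 take 8, i++
i=3 j=1: A[i]=12<=B[j]=13 take 12, i++
i=4 j=1: A[i]=19>B[j]=13 take 13, j++
i=4 j=2: A[i]=19>B[j]=17 take 17, j++
i=4 j=3: A[i]=19<=B[j]=22 take 19, i++

i=5, j=3, merged so far=[0, 1, 6, 8, 12, 13, 17, 19]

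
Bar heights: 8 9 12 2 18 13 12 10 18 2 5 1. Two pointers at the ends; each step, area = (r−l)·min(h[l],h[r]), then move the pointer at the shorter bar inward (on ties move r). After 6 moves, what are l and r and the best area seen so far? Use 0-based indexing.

l=3, r=8, best area=72

[0,11] min(8,1)*11=11 best=11 * → r--
[0,10] min(8,5)*10=50 best=50 * → r--
[0,9] min(8,2)*9=18 best=50 → r--
[0,8] min(8,18)*8=64 best=64 * → l++
[1,8] min(9,18)*7=63 best=64 → l++
[2,8] min(12,18)*6=72 best=72 * → l++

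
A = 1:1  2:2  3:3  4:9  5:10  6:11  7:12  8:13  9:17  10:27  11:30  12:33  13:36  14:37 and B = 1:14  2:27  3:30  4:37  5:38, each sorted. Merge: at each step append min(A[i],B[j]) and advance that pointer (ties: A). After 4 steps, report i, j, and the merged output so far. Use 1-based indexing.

i=5, j=1, merged so far=[1, 2, 3, 9]

i=1 j=1: A[i]=1<=B[j]=14 take 1, i++
i=2 j=1: A[i]=2<=B[j]=14 take 2, i++
i=3 j=1: A[i]=3<=B[j]=14 take 3, i++
i=4 j=1: A[i]=9<=B[j]=14 take 9, i++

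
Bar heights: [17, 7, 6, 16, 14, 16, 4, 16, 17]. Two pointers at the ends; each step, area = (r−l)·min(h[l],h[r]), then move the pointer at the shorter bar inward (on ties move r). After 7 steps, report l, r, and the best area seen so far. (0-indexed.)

l=0, r=1, best area=136

[0,8] min(17,17)*8=136 best=136 * → r--
[0,7] min(17,16)*7=112 best=136 → r--
[0,6] min(17,4)*6=24 best=136 → r--
[0,5] min(17,16)*5=80 best=136 → r--
[0,4] min(17,14)*4=56 best=136 → r--
[0,3] min(17,16)*3=48 best=136 → r--
[0,2] min(17,6)*2=12 best=136 → r--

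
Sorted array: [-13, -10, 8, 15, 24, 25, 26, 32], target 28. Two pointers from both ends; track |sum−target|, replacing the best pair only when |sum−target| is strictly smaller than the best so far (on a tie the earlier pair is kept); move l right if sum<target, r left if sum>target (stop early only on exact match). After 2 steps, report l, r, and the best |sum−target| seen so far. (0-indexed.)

[0,7] -13+32=19 d=9 * → l++
[1,7] -10+32=22 d=6 * → l++

l=2, r=7, best |Δ|=6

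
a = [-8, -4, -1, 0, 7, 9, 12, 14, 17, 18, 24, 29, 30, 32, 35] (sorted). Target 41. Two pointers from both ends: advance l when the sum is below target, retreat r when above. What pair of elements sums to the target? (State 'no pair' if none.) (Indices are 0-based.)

l=0 r=14: -8+35=27 <41, l++
l=1 r=14: -4+35=31 <41, l++
l=2 r=14: -1+35=34 <41, l++
l=3 r=14: 0+35=35 <41, l++
l=4 r=14: 7+35=42 >41, r--
l=4 r=13: 7+32=39 <41, l++
l=5 r=13: 9+32=41, found

(9, 32)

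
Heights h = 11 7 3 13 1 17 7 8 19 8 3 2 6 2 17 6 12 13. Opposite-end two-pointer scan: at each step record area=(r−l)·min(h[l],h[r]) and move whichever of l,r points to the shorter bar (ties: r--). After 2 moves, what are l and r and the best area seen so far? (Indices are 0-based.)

[0,17] min(11,13)*17=187 best=187 * → l++
[1,17] min(7,13)*16=112 best=187 → l++

l=2, r=17, best area=187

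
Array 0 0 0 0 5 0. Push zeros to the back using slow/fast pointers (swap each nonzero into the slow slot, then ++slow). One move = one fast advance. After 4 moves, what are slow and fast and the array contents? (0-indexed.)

slow=0, fast=4, a=[0, 0, 0, 0, 5, 0]

slow=0 fast=0: a[fast]=0, fast++
slow=0 fast=1: a[fast]=0, fast++
slow=0 fast=2: a[fast]=0, fast++
slow=0 fast=3: a[fast]=0, fast++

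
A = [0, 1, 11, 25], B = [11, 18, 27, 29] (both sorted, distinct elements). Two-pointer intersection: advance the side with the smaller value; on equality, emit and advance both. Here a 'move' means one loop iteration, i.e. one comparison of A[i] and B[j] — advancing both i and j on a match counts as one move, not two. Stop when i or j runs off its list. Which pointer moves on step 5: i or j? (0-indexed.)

i

[i=0,j=0] 0<11 → i++
[i=1,j=0] 1<11 → i++
[i=2,j=0] 11==11 emit → i++,j++
[i=3,j=1] 25>18 → j++
[i=3,j=2] 25<27 → i++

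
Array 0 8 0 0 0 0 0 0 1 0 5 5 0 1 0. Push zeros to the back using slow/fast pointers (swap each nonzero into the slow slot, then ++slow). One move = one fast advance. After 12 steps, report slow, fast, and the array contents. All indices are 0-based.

(s=0,f=0) a[fast]=0 → fast++
(s=0,f=1) a[fast]=8≠0 swap→a[0]=8 → slow++,fast++
(s=1,f=2) a[fast]=0 → fast++
(s=1,f=3) a[fast]=0 → fast++
(s=1,f=4) a[fast]=0 → fast++
(s=1,f=5) a[fast]=0 → fast++
(s=1,f=6) a[fast]=0 → fast++
(s=1,f=7) a[fast]=0 → fast++
(s=1,f=8) a[fast]=1≠0 swap→a[1]=1 → slow++,fast++
(s=2,f=9) a[fast]=0 → fast++
(s=2,f=10) a[fast]=5≠0 swap→a[2]=5 → slow++,fast++
(s=3,f=11) a[fast]=5≠0 swap→a[3]=5 → slow++,fast++

slow=4, fast=12, a=[8, 1, 5, 5, 0, 0, 0, 0, 0, 0, 0, 0, 0, 1, 0]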